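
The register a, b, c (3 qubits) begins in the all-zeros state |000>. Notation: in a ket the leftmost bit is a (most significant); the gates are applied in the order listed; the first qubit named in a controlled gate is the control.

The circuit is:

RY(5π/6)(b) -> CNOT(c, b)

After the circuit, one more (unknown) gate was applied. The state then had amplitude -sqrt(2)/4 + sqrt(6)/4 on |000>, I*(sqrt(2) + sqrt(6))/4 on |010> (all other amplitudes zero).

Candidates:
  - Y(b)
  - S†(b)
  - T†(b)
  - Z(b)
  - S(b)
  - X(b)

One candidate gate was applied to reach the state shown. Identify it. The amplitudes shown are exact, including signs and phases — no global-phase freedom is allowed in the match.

The unique candidate consistent with the amplitudes is S(b).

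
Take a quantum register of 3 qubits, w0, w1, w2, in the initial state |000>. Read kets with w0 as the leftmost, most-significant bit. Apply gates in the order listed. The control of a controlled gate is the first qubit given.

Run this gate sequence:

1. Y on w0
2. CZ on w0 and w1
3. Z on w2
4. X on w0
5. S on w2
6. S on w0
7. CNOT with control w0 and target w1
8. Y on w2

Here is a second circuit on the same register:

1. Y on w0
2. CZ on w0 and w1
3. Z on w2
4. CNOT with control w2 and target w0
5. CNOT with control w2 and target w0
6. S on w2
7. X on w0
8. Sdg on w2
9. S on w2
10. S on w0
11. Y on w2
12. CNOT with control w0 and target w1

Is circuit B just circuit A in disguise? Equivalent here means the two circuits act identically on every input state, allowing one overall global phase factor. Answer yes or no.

Yes — the two circuits implement the same unitary up to a global phase.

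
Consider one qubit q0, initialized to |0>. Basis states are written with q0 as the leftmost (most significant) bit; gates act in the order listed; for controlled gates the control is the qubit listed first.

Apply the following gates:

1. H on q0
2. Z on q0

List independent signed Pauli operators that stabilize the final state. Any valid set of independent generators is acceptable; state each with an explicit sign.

One valid set of independent stabilizer generators is -X (any independent generating set of the same group is equally correct).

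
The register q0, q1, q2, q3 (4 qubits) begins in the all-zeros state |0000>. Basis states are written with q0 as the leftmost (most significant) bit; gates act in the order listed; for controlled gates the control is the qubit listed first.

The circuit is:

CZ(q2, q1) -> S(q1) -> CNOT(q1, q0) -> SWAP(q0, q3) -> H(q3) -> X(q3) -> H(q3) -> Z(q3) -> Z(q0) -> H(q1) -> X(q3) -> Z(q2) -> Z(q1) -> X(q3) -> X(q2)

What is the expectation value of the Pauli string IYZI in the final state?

In the final state, IYZI has expectation 0. Key observation: gates 5-8 undo each other exactly, leaving only the rest of the circuit to track.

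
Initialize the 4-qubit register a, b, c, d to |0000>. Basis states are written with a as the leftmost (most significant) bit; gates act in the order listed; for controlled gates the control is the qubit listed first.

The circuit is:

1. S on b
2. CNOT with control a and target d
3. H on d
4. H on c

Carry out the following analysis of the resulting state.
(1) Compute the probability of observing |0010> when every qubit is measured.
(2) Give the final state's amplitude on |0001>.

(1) A full measurement returns |0010> with probability 1/4.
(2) The final state's coefficient on |0001> equals 1/2.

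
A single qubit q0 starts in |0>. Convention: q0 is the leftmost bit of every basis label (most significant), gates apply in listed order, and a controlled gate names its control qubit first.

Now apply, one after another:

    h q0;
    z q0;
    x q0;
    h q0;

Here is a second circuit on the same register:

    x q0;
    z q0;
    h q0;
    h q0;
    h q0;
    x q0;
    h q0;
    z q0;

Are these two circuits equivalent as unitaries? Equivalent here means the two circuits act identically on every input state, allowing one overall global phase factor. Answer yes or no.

Yes — the two circuits implement the same unitary up to a global phase.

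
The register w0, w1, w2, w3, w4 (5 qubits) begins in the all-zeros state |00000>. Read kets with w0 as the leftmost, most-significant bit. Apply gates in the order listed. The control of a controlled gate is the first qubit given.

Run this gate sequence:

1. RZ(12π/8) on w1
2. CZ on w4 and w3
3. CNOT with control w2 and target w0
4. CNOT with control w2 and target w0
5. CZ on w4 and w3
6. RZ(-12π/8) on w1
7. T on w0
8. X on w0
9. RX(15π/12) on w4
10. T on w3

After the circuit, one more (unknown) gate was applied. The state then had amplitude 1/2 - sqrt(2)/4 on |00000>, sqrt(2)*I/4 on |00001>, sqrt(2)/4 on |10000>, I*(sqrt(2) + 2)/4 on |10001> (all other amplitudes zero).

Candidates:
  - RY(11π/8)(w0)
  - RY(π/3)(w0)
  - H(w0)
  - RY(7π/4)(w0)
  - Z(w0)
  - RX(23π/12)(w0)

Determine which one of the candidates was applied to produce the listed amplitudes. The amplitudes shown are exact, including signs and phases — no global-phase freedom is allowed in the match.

It was RY(7π/4)(w0) that produced the state shown. Key observation: gates 1-6 undo each other exactly, leaving only the rest of the circuit to track.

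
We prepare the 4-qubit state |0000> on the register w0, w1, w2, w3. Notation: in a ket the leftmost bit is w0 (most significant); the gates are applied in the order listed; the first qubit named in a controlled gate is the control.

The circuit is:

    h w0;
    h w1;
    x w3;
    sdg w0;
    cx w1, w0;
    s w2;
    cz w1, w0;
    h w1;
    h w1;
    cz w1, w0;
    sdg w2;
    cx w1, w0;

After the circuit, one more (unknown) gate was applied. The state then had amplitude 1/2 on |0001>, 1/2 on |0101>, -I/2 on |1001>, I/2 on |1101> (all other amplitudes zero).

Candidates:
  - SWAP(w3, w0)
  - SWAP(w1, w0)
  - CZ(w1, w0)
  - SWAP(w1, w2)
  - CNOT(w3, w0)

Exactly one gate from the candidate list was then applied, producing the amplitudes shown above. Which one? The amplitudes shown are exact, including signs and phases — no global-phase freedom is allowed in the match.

It was CZ(w1, w0) that produced the state shown. Key observation: gates 5-12 undo each other exactly, leaving only the rest of the circuit to track.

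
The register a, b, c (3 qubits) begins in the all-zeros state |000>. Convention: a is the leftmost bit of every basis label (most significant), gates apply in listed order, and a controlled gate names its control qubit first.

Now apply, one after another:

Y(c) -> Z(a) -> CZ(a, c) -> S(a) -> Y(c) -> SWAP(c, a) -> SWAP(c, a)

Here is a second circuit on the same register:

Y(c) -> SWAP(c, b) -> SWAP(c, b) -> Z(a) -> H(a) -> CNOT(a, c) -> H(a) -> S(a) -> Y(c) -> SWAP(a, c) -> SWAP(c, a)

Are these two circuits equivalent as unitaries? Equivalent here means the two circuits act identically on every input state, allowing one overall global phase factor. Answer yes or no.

No — the two circuits implement different unitaries, even allowing a global phase.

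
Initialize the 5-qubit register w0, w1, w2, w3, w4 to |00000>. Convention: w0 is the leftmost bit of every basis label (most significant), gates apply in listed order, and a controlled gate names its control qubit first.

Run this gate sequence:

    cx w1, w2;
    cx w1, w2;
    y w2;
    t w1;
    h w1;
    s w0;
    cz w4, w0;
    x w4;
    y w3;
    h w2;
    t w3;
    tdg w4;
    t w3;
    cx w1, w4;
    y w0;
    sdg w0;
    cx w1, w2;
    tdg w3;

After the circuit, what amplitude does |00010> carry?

|00010> carries amplitude 0 in the final state.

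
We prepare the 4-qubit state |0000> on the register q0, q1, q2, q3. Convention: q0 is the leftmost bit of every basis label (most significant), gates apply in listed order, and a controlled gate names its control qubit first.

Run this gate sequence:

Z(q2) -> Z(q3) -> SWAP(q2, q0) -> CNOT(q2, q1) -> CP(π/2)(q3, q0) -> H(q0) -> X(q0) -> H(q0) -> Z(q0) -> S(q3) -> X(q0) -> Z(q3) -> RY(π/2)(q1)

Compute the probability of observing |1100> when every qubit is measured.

Outcome |1100> occurs with probability 1/2. Key observation: steps 6-9 multiply out to the identity, so the circuit reduces to the remaining gates.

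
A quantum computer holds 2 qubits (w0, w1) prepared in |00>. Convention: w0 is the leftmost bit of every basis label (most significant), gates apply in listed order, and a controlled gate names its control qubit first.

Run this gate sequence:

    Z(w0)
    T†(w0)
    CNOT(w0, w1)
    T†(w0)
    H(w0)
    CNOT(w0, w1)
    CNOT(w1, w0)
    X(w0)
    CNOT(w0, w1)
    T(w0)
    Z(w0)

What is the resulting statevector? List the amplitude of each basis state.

The resulting statevector has amplitude 0 on |00>, 0 on |01>, -sqrt(2)*exp(I*pi/4)/2 on |10>, -sqrt(2)*exp(I*pi/4)/2 on |11>.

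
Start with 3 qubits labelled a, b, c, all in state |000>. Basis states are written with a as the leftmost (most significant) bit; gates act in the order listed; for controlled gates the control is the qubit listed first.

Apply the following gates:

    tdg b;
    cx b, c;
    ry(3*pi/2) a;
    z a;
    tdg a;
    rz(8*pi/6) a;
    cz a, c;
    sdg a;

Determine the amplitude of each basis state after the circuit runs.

The resulting statevector has amplitude sqrt(2)*exp(I*pi/3)/2 on |000>, sqrt(2)*exp(11*I*pi/12)/2 on |100>, and 0 on every other basis state.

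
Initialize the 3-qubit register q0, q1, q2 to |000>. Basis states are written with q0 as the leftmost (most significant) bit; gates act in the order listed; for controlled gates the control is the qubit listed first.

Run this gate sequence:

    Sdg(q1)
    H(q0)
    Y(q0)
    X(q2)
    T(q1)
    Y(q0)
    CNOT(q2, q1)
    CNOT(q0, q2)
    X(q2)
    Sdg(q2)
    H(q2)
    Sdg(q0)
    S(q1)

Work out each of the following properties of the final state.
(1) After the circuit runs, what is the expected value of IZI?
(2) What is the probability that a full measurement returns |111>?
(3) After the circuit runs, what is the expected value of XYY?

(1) The observable IZI averages to -1.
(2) A full measurement returns |111> with probability 1/4.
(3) The expectation value of XYY is 0.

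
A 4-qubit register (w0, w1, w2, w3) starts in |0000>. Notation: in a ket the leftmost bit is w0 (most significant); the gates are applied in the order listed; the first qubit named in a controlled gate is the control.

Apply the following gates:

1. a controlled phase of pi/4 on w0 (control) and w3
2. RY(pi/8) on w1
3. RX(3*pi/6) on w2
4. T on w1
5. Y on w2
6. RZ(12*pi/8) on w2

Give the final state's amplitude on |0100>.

|0100> carries amplitude sqrt(2)*I*sin(pi/16)/2 in the final state.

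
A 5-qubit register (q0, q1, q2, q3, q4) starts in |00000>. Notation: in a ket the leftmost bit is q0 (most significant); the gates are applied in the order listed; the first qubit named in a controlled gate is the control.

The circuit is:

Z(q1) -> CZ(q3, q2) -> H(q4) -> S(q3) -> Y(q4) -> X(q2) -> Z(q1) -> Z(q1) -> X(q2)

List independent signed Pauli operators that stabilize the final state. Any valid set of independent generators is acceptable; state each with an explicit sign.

The final state is stabilized by the group generated by -IIIIX, +ZIIII, +IZIII, +IIZII, +IIIZI; other independent generating sets are equally valid. Key observation: gates 6-9 undo each other exactly, leaving only the rest of the circuit to track.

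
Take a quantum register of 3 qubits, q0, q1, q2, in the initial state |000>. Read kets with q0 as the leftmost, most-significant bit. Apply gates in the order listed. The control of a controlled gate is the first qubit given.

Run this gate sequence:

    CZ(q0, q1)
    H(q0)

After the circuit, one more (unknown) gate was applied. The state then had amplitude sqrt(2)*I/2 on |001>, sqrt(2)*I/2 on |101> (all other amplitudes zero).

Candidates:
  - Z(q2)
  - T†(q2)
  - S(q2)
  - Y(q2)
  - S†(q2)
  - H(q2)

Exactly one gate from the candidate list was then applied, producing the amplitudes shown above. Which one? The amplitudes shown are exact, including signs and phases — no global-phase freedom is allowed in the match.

The unique candidate consistent with the amplitudes is Y(q2).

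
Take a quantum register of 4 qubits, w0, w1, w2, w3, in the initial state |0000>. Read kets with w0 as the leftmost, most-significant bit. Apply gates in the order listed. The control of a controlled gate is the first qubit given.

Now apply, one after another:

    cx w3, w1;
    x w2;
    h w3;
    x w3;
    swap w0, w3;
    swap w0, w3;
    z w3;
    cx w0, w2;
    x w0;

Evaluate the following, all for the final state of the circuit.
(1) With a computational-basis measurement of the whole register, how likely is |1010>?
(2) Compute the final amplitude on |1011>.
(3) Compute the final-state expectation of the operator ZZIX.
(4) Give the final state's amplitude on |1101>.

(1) A full measurement returns |1010> with probability 1/2.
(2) |1011> carries amplitude -sqrt(2)/2 in the final state.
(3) In the final state, ZZIX has expectation 1.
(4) The amplitude on |1101> is 0.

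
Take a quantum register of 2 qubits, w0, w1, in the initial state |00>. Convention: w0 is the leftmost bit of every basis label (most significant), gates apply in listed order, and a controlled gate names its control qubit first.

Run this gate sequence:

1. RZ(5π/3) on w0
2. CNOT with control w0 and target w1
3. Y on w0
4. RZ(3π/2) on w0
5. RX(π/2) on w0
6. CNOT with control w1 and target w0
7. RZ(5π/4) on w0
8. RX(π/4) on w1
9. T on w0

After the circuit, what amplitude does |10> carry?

|10> carries amplitude -sqrt(2*sqrt(2) + 4)*exp(7*I*pi/24)/4 in the final state.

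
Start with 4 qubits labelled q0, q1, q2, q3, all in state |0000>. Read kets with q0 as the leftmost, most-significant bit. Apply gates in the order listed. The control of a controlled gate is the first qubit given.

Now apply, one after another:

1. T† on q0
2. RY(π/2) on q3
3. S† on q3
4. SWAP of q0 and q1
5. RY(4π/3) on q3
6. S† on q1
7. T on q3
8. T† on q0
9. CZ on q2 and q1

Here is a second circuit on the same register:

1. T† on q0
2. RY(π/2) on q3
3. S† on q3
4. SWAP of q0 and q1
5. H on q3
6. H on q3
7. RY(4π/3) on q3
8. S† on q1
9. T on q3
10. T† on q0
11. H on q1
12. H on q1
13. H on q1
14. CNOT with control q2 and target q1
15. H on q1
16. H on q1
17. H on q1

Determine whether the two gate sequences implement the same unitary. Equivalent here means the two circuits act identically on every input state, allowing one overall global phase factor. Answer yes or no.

Yes: on every input state the two circuits agree up to one overall phase factor.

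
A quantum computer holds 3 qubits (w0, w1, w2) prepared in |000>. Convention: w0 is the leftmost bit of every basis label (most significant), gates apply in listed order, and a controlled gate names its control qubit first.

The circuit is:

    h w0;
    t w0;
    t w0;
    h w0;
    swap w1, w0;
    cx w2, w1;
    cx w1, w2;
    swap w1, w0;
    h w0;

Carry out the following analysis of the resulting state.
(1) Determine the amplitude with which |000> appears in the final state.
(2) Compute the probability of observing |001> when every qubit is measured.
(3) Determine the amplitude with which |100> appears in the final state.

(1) The amplitude on |000> is sqrt(2)*(1 + I)/4.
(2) The probability of measuring |001> is 1/4.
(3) |100> carries amplitude sqrt(2)*(1 + I)/4 in the final state.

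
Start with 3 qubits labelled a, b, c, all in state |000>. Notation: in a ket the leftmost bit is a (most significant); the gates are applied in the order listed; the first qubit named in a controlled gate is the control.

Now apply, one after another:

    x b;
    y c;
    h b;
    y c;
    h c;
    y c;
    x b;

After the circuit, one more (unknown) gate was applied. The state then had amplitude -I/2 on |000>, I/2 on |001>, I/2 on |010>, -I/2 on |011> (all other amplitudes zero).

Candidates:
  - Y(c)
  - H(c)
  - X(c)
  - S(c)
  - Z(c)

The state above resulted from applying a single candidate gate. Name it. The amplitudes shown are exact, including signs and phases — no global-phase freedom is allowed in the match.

The applied gate was X(c).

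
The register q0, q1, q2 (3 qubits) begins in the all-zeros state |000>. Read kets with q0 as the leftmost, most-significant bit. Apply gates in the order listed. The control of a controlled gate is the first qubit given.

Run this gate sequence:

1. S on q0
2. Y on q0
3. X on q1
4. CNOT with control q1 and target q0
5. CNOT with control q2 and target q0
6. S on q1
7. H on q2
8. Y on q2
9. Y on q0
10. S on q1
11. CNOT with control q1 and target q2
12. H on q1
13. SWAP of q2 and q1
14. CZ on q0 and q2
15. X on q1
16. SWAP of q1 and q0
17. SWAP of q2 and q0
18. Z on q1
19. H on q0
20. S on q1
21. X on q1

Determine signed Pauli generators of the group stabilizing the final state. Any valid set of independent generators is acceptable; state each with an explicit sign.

The stabilizer group can be generated by -IIX, +ZII, +IZI, among other valid generating sets.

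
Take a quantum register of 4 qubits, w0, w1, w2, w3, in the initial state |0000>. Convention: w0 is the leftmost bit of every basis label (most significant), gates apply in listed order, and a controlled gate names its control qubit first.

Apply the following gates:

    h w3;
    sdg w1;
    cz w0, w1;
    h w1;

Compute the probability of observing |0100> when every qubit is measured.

Outcome |0100> occurs with probability 1/4.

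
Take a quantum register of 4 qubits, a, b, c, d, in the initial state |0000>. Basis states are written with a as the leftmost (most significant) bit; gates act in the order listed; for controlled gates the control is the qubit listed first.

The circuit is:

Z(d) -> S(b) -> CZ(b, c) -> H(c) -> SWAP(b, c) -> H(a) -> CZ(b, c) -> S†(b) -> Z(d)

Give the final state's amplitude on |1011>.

|1011> carries amplitude 0 in the final state.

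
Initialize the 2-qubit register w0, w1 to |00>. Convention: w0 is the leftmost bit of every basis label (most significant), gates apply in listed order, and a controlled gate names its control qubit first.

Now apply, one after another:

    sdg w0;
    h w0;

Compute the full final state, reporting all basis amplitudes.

The final amplitudes are sqrt(2)/2 on |00>, 0 on |01>, sqrt(2)/2 on |10>, 0 on |11>.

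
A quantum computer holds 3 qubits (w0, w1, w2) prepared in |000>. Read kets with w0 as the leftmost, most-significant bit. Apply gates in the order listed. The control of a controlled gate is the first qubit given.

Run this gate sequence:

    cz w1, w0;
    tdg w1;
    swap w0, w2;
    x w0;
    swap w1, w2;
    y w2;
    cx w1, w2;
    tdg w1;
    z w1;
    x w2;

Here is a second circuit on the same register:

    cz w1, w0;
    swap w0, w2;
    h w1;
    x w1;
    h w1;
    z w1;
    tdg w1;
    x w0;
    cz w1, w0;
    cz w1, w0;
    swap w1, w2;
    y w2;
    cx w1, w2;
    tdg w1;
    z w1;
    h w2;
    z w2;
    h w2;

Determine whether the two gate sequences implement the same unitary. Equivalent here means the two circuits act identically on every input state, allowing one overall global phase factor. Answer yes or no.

Yes: on every input state the two circuits agree up to one overall phase factor.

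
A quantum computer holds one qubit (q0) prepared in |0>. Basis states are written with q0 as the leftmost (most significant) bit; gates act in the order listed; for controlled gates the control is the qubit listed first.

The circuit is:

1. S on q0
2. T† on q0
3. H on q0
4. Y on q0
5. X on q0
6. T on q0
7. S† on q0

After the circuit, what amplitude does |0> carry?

The amplitude on |0> is sqrt(2)*I/2.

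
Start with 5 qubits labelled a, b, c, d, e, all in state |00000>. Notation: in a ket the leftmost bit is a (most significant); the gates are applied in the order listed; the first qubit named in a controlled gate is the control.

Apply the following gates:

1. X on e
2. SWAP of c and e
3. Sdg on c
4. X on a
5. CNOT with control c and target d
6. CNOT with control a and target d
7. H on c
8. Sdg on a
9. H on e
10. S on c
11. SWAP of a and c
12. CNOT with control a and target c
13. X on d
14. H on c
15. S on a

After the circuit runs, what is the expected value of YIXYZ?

The observable YIXYZ averages to 0.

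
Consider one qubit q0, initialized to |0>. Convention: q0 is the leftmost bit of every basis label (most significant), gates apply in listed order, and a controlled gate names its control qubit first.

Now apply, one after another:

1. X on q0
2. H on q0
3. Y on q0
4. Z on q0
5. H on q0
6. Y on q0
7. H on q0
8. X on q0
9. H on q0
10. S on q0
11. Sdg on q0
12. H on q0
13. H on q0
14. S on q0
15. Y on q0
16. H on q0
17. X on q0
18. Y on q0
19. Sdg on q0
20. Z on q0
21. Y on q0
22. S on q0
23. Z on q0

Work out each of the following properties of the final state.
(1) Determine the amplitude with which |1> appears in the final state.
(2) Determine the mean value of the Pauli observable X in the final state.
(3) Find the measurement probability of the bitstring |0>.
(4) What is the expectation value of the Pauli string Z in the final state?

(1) |1> carries amplitude sqrt(2)/2 in the final state.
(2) The expectation value of X is 1.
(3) The probability of measuring |0> is 1/2.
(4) The observable Z averages to 0.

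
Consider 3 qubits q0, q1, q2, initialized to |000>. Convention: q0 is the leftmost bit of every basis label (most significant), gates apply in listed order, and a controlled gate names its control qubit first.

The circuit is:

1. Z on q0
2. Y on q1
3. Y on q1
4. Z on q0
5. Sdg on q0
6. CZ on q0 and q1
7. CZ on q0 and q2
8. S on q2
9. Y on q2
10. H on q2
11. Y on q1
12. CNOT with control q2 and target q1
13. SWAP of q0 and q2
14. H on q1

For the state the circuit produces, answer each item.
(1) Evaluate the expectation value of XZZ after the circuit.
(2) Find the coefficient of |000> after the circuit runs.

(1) The observable XZZ averages to -1.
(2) The amplitude on |000> is -1/2.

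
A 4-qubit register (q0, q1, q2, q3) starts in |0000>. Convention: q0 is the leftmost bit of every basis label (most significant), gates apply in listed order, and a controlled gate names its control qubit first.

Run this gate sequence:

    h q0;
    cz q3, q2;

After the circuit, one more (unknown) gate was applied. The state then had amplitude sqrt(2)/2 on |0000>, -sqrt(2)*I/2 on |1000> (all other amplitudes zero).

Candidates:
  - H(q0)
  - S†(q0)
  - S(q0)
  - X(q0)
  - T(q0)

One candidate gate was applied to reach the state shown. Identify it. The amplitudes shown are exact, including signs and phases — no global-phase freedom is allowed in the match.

The applied gate was S†(q0).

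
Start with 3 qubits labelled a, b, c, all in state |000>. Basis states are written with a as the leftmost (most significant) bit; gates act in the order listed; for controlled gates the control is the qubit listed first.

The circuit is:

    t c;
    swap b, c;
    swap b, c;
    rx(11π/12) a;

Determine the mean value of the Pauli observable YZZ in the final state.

The expectation value of YZZ is -sqrt(6)/4 + sqrt(2)/4. Key observation: steps 2-3 multiply out to the identity, so the circuit reduces to the remaining gates.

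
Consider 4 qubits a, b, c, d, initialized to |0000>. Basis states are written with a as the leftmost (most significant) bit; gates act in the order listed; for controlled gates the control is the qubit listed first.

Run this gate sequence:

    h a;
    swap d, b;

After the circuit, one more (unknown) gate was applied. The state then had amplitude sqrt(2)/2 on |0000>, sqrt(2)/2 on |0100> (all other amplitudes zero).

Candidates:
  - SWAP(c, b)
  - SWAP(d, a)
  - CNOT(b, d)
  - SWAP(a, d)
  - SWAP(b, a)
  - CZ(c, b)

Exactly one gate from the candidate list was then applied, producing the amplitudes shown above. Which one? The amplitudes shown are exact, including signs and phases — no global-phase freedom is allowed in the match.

It was SWAP(b, a) that produced the state shown.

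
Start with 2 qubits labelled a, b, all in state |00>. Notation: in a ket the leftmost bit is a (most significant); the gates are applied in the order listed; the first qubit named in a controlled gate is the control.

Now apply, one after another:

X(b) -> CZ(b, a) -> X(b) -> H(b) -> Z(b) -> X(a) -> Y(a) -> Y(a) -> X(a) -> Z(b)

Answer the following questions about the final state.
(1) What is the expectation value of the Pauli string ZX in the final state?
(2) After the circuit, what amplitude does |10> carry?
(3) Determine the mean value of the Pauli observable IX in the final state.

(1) The expectation value of ZX is 1. Key observation: steps 5-10 multiply out to the identity, so the circuit reduces to the remaining gates.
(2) The final state's coefficient on |10> equals 0.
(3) The observable IX averages to 1.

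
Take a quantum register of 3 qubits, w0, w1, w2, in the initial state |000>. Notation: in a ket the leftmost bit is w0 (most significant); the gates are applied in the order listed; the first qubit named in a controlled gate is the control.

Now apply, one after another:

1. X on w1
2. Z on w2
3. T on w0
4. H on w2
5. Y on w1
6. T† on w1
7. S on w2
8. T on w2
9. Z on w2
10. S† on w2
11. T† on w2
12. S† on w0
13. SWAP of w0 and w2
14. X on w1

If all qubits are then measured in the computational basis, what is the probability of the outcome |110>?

Outcome |110> occurs with probability 1/2.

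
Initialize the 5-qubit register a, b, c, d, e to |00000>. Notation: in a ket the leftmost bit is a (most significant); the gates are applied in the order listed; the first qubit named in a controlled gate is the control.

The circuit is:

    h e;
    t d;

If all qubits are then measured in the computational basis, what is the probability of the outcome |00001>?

The probability of measuring |00001> is 1/2.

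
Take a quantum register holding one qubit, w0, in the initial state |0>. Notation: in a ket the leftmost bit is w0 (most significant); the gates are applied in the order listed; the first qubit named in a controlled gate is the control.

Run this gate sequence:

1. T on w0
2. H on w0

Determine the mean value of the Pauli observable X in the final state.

The observable X averages to 1.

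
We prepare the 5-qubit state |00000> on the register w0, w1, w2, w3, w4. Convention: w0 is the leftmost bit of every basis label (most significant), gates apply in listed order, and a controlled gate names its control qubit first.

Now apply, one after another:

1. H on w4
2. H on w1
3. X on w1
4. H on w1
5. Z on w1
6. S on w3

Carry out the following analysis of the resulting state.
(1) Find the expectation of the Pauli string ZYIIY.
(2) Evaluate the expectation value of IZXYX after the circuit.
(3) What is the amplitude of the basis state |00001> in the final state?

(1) The expectation value of ZYIIY is 0. Key observation: steps 2-5 multiply out to the identity, so the circuit reduces to the remaining gates.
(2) The expectation value of IZXYX is 0.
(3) The amplitude on |00001> is sqrt(2)/2.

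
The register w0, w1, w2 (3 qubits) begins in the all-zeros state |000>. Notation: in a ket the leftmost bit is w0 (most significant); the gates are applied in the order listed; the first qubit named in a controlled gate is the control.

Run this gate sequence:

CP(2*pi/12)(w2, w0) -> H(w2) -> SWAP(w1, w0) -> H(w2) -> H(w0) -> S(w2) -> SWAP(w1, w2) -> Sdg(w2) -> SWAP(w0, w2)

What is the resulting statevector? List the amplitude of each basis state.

After the circuit, the state carries amplitude sqrt(2)/2 on |000>, sqrt(2)/2 on |001>, and 0 on every other basis state.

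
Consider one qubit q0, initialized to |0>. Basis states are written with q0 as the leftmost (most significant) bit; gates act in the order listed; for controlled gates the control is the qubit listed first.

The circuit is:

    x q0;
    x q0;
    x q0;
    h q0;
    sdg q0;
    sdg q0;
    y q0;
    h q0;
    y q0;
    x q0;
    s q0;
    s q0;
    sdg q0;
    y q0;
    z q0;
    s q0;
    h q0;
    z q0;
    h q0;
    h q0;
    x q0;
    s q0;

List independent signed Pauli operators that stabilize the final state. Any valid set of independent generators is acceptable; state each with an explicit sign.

The final state is stabilized by the group generated by -Y; other independent generating sets are equally valid. Key observation: steps 12-13 multiply out to the identity, so the circuit reduces to the remaining gates.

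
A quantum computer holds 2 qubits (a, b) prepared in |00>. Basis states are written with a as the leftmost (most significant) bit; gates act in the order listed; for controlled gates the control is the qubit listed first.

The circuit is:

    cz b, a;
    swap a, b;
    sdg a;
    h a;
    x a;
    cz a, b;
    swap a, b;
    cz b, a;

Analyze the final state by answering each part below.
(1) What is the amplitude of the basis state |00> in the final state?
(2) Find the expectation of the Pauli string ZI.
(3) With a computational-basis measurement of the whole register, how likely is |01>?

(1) |00> carries amplitude sqrt(2)/2 in the final state.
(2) The observable ZI averages to 1.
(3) The probability of measuring |01> is 1/2.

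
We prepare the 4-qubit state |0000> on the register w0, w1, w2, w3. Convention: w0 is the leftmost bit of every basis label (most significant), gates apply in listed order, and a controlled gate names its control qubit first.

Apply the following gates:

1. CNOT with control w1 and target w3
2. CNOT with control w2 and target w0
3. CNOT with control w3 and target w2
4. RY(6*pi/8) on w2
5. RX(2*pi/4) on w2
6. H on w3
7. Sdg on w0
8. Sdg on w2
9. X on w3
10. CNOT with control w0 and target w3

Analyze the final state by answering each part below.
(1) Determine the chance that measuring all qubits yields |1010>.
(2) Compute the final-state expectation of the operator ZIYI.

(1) Outcome |1010> occurs with probability 0.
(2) The expectation value of ZIYI is -sqrt(2)/2.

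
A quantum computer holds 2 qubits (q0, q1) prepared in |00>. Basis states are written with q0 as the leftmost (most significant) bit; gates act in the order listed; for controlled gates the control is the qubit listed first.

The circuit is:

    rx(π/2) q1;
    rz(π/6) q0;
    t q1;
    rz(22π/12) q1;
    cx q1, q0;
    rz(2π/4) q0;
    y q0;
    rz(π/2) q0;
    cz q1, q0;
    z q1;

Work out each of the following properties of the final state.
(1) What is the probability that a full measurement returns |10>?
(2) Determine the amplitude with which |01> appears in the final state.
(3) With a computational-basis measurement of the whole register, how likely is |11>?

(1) The probability of measuring |10> is 1/2.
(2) The amplitude on |01> is -sqrt(2)*exp(I*pi/12)/2.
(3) A full measurement returns |11> with probability 0.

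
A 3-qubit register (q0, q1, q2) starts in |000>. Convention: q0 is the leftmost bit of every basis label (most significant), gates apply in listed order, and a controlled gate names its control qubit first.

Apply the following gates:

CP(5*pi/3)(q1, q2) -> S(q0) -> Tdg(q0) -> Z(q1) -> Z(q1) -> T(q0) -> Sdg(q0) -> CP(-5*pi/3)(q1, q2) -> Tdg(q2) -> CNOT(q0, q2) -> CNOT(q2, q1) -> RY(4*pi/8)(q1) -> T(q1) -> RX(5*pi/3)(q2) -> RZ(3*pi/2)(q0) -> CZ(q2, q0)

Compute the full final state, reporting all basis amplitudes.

The final amplitudes are sqrt(6)*exp(I*pi/4)/4 on |000>, sqrt(2)*exp(3*I*pi/4)/4 on |001>, sqrt(6)*I/4 on |010>, -sqrt(2)/4 on |011>, 0 on |100>, 0 on |101>, 0 on |110>, 0 on |111>. Key observation: gates 1-8 undo each other exactly, leaving only the rest of the circuit to track.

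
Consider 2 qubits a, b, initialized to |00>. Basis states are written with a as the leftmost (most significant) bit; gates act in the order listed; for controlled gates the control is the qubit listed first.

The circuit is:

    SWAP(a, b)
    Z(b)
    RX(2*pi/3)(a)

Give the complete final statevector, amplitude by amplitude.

The final amplitudes are 1/2 on |00>, 0 on |01>, -sqrt(3)*I/2 on |10>, 0 on |11>.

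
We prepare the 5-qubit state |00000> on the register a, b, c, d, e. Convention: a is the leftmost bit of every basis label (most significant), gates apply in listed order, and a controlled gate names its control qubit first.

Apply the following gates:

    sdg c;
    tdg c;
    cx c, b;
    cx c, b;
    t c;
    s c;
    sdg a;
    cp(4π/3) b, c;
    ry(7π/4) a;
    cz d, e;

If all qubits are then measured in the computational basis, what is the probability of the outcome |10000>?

A full measurement returns |10000> with probability 1/2 - sqrt(2)/4. Key observation: the block from step 1 through step 6 cancels to the identity and can be dropped.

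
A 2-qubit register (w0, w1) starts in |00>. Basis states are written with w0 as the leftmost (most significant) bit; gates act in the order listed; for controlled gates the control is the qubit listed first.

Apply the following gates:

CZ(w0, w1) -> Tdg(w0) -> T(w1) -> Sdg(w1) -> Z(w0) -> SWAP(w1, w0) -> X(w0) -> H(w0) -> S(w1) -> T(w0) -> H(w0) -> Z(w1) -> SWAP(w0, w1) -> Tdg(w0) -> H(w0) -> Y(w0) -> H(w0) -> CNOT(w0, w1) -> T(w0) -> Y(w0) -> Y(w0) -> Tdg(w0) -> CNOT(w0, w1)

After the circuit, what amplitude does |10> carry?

The final state's coefficient on |10> equals -I/2 + exp(3*I*pi/4)/2.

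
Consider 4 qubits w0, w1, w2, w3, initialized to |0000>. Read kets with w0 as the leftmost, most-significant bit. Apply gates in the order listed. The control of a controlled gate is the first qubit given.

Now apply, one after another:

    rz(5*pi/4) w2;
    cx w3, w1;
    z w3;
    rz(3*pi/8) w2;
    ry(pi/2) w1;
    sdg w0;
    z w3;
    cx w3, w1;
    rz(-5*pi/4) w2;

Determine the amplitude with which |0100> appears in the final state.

The amplitude on |0100> is -sqrt(2)*exp(13*I*pi/16)/2.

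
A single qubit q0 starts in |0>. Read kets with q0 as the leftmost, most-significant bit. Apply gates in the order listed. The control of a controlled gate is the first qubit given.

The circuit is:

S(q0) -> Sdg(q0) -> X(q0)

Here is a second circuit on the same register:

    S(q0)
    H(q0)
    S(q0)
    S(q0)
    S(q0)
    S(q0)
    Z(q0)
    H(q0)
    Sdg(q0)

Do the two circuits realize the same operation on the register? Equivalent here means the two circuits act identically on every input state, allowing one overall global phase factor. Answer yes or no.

No, they are not equivalent — no single phase factor reconciles the two unitaries.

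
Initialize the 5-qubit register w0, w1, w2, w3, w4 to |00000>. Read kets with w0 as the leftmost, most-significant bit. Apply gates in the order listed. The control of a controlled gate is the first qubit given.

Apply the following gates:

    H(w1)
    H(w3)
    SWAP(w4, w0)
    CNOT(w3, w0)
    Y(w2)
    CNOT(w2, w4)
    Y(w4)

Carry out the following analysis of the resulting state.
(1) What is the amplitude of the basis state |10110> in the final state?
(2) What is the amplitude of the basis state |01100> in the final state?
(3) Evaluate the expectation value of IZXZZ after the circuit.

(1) The amplitude on |10110> is 1/2.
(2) |01100> carries amplitude 1/2 in the final state.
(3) The observable IZXZZ averages to 0.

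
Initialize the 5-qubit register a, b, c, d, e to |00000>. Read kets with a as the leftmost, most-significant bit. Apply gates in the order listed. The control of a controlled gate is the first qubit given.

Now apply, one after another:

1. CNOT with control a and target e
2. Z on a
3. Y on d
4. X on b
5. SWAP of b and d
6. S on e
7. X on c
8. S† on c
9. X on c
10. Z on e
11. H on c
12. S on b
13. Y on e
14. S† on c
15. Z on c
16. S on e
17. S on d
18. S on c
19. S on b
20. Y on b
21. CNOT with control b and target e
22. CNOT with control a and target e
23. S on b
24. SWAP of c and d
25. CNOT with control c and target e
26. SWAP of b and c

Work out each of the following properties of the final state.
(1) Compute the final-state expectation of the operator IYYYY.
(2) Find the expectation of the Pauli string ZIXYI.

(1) In the final state, IYYYY has expectation 0.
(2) The expectation value of ZIXYI is 0.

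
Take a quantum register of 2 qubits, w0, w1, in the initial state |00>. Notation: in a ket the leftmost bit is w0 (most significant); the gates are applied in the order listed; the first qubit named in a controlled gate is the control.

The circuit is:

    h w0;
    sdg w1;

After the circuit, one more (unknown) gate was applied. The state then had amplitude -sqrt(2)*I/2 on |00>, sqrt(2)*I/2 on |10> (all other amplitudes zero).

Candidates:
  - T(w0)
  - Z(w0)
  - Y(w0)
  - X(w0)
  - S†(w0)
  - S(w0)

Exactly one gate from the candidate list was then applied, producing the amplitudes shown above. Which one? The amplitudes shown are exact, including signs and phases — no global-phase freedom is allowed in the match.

The unique candidate consistent with the amplitudes is Y(w0).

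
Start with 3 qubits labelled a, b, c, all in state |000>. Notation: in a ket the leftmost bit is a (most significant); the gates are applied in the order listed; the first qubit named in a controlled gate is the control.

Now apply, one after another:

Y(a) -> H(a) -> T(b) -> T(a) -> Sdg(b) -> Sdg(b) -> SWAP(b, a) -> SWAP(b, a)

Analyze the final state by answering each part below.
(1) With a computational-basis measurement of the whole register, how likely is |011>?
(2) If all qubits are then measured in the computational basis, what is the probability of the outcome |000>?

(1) A full measurement returns |011> with probability 0. Key observation: gates 7-8 undo each other exactly, leaving only the rest of the circuit to track.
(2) The probability of measuring |000> is 1/2.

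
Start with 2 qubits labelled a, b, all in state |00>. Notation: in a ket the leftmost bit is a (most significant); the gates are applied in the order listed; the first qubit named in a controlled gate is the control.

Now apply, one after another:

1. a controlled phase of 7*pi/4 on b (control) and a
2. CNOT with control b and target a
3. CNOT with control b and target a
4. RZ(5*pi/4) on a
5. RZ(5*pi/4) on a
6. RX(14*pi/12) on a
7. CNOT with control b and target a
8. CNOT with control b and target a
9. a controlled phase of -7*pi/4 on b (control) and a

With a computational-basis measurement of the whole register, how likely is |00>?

The probability of measuring |00> is 1/2 - sqrt(3)/4.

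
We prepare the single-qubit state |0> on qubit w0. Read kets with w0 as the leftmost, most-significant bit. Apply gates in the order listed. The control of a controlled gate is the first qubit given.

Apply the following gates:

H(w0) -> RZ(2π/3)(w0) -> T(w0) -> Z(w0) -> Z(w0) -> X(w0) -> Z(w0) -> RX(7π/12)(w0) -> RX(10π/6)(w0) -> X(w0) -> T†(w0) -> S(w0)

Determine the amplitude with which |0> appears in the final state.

The amplitude on |0> is sqrt(2)*(-sqrt(sqrt(2) + 2) + sqrt(2 - sqrt(2))*exp(5*I*pi/12))*exp(2*I*pi/3)/4.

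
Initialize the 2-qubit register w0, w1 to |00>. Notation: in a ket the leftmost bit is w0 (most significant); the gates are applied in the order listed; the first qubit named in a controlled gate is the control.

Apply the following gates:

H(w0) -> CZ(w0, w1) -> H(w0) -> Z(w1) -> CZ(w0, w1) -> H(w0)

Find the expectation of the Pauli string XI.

The observable XI averages to 1.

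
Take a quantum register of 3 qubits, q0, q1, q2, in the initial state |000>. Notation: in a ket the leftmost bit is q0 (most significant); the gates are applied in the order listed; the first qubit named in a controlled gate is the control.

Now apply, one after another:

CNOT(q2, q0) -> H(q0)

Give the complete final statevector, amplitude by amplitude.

After the circuit, the state carries amplitude sqrt(2)/2 on |000>, sqrt(2)/2 on |100>, and 0 on every other basis state.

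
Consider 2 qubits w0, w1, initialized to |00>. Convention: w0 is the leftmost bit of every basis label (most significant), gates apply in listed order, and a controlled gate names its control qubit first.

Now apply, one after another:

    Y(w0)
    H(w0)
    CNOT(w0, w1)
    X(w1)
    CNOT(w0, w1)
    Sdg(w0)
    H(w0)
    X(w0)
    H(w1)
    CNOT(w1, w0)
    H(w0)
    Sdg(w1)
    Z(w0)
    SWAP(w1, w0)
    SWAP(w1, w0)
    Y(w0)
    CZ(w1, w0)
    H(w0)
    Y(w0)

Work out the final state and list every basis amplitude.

The final amplitudes are sqrt(2)*(1 - I)/4 on |00>, sqrt(2)*(-1 - I)/4 on |01>, sqrt(2)*(-1 - I)/4 on |10>, sqrt(2)*(-1 + I)/4 on |11>.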